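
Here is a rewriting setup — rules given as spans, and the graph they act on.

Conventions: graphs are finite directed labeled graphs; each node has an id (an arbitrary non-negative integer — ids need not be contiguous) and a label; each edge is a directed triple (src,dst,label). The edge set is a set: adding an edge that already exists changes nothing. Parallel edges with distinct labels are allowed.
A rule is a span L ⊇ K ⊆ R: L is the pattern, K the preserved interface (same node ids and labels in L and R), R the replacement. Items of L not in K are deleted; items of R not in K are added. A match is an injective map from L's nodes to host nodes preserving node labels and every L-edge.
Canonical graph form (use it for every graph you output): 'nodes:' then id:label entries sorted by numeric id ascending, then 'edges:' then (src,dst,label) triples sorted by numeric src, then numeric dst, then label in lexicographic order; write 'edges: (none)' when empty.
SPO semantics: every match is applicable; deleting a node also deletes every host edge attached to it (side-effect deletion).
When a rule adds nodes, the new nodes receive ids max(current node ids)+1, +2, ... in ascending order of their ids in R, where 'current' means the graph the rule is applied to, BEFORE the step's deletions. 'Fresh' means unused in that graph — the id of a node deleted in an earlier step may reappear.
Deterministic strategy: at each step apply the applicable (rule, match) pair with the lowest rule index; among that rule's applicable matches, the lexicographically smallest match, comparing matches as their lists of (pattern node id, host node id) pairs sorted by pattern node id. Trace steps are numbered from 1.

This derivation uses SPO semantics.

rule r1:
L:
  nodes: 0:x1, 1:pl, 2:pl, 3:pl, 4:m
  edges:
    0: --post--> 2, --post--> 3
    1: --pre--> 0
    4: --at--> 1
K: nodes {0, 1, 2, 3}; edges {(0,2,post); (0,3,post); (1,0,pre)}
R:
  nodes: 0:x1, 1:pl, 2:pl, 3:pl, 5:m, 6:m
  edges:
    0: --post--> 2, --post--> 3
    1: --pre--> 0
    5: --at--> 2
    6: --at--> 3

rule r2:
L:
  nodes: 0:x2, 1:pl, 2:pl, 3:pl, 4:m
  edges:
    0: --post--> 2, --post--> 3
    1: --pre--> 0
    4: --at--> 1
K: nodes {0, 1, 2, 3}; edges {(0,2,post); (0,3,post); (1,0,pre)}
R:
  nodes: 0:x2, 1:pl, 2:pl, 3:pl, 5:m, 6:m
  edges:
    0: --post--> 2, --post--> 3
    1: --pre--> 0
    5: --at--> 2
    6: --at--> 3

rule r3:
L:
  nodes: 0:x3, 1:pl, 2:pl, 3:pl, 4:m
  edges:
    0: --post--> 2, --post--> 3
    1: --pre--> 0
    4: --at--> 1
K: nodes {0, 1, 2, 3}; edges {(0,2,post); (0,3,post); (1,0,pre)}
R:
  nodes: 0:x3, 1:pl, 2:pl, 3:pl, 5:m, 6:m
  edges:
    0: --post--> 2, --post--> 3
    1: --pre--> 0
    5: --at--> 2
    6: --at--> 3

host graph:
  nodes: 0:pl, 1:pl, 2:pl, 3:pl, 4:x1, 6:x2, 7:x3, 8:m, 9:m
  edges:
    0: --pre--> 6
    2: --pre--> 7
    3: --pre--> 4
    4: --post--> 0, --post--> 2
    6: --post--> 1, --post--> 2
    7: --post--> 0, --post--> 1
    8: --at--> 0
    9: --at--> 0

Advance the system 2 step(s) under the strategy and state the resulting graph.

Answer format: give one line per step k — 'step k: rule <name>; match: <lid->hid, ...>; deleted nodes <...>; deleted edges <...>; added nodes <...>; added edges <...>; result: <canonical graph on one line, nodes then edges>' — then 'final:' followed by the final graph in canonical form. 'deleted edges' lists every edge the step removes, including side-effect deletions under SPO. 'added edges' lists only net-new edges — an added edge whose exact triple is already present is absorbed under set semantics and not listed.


step 1: rule r2; match: 0->6, 1->0, 2->1, 3->2, 4->8; deleted nodes 8; deleted edges (8,0,at); added nodes 10, 11; added edges (10,1,at); (11,2,at); result: nodes: 0:pl, 1:pl, 2:pl, 3:pl, 4:x1, 6:x2, 7:x3, 9:m, 10:m, 11:m edges: (0,6,pre); (2,7,pre); (3,4,pre); (4,0,post); (4,2,post); (6,1,post); (6,2,post); (7,0,post); (7,1,post); (9,0,at); (10,1,at); (11,2,at)
step 2: rule r2; match: 0->6, 1->0, 2->1, 3->2, 4->9; deleted nodes 9; deleted edges (9,0,at); added nodes 12, 13; added edges (12,1,at); (13,2,at); result: nodes: 0:pl, 1:pl, 2:pl, 3:pl, 4:x1, 6:x2, 7:x3, 10:m, 11:m, 12:m, 13:m edges: (0,6,pre); (2,7,pre); (3,4,pre); (4,0,post); (4,2,post); (6,1,post); (6,2,post); (7,0,post); (7,1,post); (10,1,at); (11,2,at); (12,1,at); (13,2,at)
final:
nodes: 0:pl, 1:pl, 2:pl, 3:pl, 4:x1, 6:x2, 7:x3, 10:m, 11:m, 12:m, 13:m
edges: (0,6,pre); (2,7,pre); (3,4,pre); (4,0,post); (4,2,post); (6,1,post); (6,2,post); (7,0,post); (7,1,post); (10,1,at); (11,2,at); (12,1,at); (13,2,at)


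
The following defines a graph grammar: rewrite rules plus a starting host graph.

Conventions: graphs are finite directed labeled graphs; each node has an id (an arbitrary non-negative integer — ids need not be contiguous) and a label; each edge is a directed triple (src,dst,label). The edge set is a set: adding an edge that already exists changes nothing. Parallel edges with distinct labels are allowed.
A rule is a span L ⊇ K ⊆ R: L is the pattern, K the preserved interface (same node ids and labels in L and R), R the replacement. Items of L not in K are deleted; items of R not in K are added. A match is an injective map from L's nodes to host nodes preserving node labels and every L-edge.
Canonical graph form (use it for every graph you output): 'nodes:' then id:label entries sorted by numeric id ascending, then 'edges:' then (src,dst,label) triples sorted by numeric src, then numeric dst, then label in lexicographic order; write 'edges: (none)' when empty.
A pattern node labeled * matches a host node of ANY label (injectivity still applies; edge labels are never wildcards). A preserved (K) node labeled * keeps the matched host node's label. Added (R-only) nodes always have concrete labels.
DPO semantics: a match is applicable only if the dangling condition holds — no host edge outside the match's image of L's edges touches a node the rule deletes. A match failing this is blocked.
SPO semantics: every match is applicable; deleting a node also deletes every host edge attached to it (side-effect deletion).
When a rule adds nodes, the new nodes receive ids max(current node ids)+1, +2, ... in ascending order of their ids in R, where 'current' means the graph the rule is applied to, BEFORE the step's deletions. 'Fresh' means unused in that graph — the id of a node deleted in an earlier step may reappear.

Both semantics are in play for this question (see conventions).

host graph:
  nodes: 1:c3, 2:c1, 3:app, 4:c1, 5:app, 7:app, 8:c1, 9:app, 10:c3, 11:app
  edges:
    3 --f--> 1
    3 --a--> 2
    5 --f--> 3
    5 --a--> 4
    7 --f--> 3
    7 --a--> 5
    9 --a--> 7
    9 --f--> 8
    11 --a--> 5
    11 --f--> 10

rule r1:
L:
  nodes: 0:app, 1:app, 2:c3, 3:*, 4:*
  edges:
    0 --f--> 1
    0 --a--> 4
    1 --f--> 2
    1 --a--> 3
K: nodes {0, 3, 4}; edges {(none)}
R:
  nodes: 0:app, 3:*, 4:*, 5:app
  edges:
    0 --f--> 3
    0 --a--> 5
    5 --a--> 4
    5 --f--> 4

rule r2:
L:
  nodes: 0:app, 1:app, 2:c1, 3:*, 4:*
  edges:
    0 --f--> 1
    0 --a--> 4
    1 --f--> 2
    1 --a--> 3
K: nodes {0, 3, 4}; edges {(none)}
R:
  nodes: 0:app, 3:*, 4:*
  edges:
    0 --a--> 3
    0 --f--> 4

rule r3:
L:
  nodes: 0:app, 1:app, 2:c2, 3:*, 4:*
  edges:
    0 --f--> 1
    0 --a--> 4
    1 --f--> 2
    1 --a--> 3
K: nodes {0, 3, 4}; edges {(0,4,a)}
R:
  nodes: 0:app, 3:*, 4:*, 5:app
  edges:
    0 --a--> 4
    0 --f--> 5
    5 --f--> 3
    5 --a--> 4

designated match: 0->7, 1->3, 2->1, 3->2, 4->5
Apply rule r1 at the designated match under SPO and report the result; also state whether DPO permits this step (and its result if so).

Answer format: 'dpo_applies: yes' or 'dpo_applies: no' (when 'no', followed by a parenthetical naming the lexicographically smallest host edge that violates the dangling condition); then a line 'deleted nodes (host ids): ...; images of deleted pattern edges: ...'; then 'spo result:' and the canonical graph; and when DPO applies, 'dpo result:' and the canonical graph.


dpo_applies: no
(the rule deletes node 3, which keeps host edge (5,3,f) outside the match image — the dangling condition fails, DPO blocks; SPO proceeds and side-deletes such edges)
deleted nodes (host ids): 1, 3; images of deleted pattern edges: (3,1,f); (3,2,a); (7,3,f); (7,5,a)
spo result:
nodes: 2:c1, 4:c1, 5:app, 7:app, 8:c1, 9:app, 10:c3, 11:app, 12:app
edges: (5,4,a); (7,2,f); (7,12,a); (9,7,a); (9,8,f); (11,5,a); (11,10,f); (12,5,a); (12,5,f)


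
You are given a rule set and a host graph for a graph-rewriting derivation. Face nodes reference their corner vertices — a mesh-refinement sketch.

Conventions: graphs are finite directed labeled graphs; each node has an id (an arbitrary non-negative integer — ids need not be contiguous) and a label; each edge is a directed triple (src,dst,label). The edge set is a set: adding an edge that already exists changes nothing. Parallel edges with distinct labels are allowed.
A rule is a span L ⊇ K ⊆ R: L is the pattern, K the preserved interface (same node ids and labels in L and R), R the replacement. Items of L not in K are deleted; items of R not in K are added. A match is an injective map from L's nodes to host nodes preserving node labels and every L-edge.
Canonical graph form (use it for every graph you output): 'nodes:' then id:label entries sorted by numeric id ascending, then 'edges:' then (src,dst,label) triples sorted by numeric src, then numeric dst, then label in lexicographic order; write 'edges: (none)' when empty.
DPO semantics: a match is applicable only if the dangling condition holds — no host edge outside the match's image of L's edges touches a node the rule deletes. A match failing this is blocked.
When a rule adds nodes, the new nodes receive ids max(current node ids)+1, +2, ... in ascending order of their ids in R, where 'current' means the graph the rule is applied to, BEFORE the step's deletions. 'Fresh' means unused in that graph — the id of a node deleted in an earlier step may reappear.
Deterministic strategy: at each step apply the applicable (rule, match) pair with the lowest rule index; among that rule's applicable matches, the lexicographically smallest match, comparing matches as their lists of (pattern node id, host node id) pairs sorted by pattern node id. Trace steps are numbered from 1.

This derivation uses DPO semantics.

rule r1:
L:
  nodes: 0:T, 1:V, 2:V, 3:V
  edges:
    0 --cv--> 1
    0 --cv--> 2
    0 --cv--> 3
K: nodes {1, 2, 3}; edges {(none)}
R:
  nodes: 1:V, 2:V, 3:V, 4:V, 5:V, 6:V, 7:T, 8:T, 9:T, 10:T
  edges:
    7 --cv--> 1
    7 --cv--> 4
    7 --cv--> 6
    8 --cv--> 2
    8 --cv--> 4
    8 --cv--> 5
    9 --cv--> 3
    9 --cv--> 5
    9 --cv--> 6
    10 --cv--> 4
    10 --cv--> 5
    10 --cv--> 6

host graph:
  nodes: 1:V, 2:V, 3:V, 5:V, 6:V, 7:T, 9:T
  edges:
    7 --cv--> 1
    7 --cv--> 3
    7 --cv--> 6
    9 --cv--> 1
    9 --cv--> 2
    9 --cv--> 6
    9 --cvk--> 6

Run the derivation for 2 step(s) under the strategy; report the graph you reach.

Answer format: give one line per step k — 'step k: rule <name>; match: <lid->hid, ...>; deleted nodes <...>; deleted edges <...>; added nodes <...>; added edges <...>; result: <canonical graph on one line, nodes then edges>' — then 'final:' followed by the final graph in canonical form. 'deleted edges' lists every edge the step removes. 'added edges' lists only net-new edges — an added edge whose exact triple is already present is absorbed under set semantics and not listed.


step 1: rule r1; match: 0->7, 1->1, 2->3, 3->6; deleted nodes 7; deleted edges (7,1,cv); (7,3,cv); (7,6,cv); added nodes 10, 11, 12, 13, 14, 15, 16; added edges (13,1,cv); (13,10,cv); (13,12,cv); (14,3,cv); (14,10,cv); (14,11,cv); (15,6,cv); (15,11,cv); (15,12,cv); (16,10,cv); (16,11,cv); (16,12,cv); result: nodes: 1:V, 2:V, 3:V, 5:V, 6:V, 9:T, 10:V, 11:V, 12:V, 13:T, 14:T, 15:T, 16:T edges: (9,1,cv); (9,2,cv); (9,6,cv); (9,6,cvk); (13,1,cv); (13,10,cv); (13,12,cv); (14,3,cv); (14,10,cv); (14,11,cv); (15,6,cv); (15,11,cv); (15,12,cv); (16,10,cv); (16,11,cv); (16,12,cv)
step 2: rule r1; match: 0->13, 1->1, 2->10, 3->12; deleted nodes 13; deleted edges (13,1,cv); (13,10,cv); (13,12,cv); added nodes 17, 18, 19, 20, 21, 22, 23; added edges (20,1,cv); (20,17,cv); (20,19,cv); (21,10,cv); (21,17,cv); (21,18,cv); (22,12,cv); (22,18,cv); (22,19,cv); (23,17,cv); (23,18,cv); (23,19,cv); result: nodes: 1:V, 2:V, 3:V, 5:V, 6:V, 9:T, 10:V, 11:V, 12:V, 14:T, 15:T, 16:T, 17:V, 18:V, 19:V, 20:T, 21:T, 22:T, 23:T edges: (9,1,cv); (9,2,cv); (9,6,cv); (9,6,cvk); (14,3,cv); (14,10,cv); (14,11,cv); (15,6,cv); (15,11,cv); (15,12,cv); (16,10,cv); (16,11,cv); (16,12,cv); (20,1,cv); (20,17,cv); (20,19,cv); (21,10,cv); (21,17,cv); (21,18,cv); (22,12,cv); (22,18,cv); (22,19,cv); (23,17,cv); (23,18,cv); (23,19,cv)
final:
nodes: 1:V, 2:V, 3:V, 5:V, 6:V, 9:T, 10:V, 11:V, 12:V, 14:T, 15:T, 16:T, 17:V, 18:V, 19:V, 20:T, 21:T, 22:T, 23:T
edges: (9,1,cv); (9,2,cv); (9,6,cv); (9,6,cvk); (14,3,cv); (14,10,cv); (14,11,cv); (15,6,cv); (15,11,cv); (15,12,cv); (16,10,cv); (16,11,cv); (16,12,cv); (20,1,cv); (20,17,cv); (20,19,cv); (21,10,cv); (21,17,cv); (21,18,cv); (22,12,cv); (22,18,cv); (22,19,cv); (23,17,cv); (23,18,cv); (23,19,cv)


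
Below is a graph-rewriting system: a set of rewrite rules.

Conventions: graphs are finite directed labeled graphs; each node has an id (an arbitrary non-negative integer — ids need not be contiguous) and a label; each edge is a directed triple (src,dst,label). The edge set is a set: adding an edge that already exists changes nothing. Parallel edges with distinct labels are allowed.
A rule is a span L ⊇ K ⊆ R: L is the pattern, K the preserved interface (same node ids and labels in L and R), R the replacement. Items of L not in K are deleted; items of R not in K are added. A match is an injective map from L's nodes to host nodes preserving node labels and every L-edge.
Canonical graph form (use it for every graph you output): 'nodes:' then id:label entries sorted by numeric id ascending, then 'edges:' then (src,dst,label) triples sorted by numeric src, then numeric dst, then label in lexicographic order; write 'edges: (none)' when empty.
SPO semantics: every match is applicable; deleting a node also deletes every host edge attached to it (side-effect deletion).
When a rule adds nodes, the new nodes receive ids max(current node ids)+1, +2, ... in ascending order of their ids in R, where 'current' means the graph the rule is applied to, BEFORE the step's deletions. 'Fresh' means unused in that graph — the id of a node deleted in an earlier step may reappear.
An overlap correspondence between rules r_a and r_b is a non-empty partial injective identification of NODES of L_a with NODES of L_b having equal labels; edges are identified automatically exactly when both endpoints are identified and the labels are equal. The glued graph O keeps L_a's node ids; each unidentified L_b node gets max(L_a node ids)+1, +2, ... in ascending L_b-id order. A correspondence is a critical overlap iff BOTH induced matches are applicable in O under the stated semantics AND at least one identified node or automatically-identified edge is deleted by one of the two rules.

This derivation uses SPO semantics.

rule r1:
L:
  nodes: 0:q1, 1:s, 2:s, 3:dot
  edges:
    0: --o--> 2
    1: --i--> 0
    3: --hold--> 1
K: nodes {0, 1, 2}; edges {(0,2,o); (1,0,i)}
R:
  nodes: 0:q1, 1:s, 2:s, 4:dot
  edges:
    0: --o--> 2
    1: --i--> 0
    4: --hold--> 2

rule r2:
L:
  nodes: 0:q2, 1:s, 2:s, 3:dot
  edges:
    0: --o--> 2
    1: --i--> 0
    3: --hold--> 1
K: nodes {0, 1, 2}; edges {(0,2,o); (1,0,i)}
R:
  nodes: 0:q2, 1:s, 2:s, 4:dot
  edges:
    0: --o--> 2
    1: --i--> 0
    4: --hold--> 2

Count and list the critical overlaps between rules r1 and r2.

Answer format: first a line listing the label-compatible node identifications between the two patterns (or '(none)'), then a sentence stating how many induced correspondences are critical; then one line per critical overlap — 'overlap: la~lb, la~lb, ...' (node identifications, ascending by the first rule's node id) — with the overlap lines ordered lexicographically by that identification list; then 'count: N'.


label-compatible node identifications between L(r1) and L(r2): 1~1, 1~2, 2~1, 2~2, 3~3
7 of the induced correspondences are critical overlaps of r1 and r2.
overlap: 1~1, 2~2, 3~3
overlap: 1~1, 3~3
overlap: 1~2, 2~1, 3~3
overlap: 1~2, 3~3
overlap: 2~1, 3~3
overlap: 2~2, 3~3
overlap: 3~3
count: 7


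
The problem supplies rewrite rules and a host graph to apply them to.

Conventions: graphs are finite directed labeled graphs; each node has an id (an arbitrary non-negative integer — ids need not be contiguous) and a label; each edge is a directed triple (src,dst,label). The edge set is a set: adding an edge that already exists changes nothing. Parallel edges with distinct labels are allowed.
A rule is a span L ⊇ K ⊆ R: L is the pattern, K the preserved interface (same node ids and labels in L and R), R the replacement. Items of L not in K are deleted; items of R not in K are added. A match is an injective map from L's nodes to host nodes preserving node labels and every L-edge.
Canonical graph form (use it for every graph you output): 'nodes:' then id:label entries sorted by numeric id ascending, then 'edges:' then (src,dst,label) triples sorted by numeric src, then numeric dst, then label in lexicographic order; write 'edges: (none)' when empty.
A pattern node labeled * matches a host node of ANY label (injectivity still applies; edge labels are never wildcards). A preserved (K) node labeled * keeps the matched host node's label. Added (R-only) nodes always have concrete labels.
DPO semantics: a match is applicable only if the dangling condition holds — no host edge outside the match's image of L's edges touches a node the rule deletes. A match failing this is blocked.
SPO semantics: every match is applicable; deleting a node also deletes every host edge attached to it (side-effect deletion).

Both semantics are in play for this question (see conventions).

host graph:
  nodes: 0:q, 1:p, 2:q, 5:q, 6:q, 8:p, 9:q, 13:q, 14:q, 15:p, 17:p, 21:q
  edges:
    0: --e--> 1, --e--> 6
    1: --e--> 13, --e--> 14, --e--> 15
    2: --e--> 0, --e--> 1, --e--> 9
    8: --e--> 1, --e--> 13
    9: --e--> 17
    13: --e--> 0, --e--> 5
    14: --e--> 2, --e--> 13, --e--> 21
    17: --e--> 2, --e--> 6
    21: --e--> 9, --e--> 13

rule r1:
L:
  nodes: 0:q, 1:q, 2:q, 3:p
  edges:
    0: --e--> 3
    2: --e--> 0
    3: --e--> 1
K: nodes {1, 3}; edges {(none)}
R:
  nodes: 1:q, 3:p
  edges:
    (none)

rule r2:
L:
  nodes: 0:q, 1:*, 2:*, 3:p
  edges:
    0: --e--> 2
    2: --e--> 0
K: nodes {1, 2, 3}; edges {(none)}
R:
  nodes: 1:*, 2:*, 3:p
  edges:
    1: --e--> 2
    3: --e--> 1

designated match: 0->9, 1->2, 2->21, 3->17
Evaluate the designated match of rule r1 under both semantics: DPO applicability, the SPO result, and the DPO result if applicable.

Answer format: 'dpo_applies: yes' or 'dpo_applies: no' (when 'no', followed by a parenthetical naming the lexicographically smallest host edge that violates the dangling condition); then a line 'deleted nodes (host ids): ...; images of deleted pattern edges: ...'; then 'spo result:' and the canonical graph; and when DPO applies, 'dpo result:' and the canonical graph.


dpo_applies: no
(the rule deletes node 9, which keeps host edge (2,9,e) outside the match image — the dangling condition fails, DPO blocks; SPO proceeds and side-deletes such edges)
deleted nodes (host ids): 9, 21; images of deleted pattern edges: (9,17,e); (17,2,e); (21,9,e)
spo result:
nodes: 0:q, 1:p, 2:q, 5:q, 6:q, 8:p, 13:q, 14:q, 15:p, 17:p
edges: (0,1,e); (0,6,e); (1,13,e); (1,14,e); (1,15,e); (2,0,e); (2,1,e); (8,1,e); (8,13,e); (13,0,e); (13,5,e); (14,2,e); (14,13,e); (17,6,e)


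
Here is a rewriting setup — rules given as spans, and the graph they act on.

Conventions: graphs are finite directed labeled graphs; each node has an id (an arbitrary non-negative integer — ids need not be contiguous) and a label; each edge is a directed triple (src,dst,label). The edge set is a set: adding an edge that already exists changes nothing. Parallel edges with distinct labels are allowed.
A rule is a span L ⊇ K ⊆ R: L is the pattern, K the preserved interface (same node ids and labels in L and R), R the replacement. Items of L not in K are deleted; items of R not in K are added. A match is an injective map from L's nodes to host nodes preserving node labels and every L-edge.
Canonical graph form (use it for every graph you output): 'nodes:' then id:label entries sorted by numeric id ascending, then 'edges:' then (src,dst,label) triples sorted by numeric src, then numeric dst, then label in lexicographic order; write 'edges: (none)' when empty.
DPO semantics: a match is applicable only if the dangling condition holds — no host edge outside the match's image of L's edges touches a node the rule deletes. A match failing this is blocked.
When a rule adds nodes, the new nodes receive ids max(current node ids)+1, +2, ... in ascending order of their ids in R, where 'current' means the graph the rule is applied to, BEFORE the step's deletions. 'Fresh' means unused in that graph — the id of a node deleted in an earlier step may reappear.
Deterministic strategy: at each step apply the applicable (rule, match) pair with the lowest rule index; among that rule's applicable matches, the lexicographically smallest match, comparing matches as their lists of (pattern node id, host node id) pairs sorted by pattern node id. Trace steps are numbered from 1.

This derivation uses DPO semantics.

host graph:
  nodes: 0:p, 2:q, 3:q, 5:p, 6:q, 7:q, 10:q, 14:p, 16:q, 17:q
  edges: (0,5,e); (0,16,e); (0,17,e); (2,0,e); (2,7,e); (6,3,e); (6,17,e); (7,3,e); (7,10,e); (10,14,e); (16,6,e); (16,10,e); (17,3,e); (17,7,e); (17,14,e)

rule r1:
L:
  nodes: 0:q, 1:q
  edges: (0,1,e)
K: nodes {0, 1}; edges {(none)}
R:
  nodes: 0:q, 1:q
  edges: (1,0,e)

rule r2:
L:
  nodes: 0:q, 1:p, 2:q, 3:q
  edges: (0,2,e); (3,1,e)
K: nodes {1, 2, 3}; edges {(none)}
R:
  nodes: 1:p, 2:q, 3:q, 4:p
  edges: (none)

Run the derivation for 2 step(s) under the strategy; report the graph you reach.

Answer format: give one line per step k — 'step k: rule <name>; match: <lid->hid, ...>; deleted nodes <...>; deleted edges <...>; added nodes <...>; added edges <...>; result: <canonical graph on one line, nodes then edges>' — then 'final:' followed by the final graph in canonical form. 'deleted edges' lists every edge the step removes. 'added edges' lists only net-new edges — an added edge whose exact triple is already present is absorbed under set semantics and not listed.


step 1: rule r1; match: 0->2, 1->7; deleted nodes (none); deleted edges (2,7,e); added nodes (none); added edges (7,2,e); result: nodes: 0:p, 2:q, 3:q, 5:p, 6:q, 7:q, 10:q, 14:p, 16:q, 17:q edges: (0,5,e); (0,16,e); (0,17,e); (2,0,e); (6,3,e); (6,17,e); (7,2,e); (7,3,e); (7,10,e); (10,14,e); (16,6,e); (16,10,e); (17,3,e); (17,7,e); (17,14,e)
step 2: rule r1; match: 0->6, 1->3; deleted nodes (none); deleted edges (6,3,e); added nodes (none); added edges (3,6,e); result: nodes: 0:p, 2:q, 3:q, 5:p, 6:q, 7:q, 10:q, 14:p, 16:q, 17:q edges: (0,5,e); (0,16,e); (0,17,e); (2,0,e); (3,6,e); (6,17,e); (7,2,e); (7,3,e); (7,10,e); (10,14,e); (16,6,e); (16,10,e); (17,3,e); (17,7,e); (17,14,e)
final:
nodes: 0:p, 2:q, 3:q, 5:p, 6:q, 7:q, 10:q, 14:p, 16:q, 17:q
edges: (0,5,e); (0,16,e); (0,17,e); (2,0,e); (3,6,e); (6,17,e); (7,2,e); (7,3,e); (7,10,e); (10,14,e); (16,6,e); (16,10,e); (17,3,e); (17,7,e); (17,14,e)


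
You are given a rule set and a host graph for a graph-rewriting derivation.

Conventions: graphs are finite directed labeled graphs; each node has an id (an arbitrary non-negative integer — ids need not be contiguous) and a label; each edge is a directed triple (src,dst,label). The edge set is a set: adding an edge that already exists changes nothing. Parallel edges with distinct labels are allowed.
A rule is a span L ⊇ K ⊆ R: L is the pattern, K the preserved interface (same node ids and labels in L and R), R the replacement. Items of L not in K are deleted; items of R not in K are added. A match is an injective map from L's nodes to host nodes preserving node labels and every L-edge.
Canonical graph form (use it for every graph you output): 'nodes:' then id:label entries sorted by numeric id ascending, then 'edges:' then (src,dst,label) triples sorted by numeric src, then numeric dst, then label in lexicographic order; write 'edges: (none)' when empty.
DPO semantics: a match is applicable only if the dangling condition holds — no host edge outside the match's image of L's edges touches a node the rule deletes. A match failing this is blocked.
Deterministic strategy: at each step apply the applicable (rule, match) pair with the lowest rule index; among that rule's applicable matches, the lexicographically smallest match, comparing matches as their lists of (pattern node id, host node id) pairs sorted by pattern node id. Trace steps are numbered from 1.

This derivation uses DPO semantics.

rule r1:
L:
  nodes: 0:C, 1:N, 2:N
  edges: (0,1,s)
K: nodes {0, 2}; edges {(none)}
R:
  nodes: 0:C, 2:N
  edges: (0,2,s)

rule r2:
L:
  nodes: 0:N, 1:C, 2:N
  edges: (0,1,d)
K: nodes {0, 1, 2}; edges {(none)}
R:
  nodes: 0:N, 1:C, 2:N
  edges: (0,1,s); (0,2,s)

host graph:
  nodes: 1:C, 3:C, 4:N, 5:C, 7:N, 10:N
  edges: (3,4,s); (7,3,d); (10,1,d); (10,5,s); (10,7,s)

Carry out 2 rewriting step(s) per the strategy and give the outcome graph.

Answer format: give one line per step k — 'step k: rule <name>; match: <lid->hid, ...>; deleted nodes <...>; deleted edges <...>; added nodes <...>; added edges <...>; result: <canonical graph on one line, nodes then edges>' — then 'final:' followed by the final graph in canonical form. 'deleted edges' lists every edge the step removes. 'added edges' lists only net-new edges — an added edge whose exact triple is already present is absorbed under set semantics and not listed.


step 1: rule r1; match: 0->3, 1->4, 2->7; deleted nodes 4; deleted edges (3,4,s); added nodes (none); added edges (3,7,s); result: nodes: 1:C, 3:C, 5:C, 7:N, 10:N edges: (3,7,s); (7,3,d); (10,1,d); (10,5,s); (10,7,s)
step 2: rule r2; match: 0->7, 1->3, 2->10; deleted nodes (none); deleted edges (7,3,d); added nodes (none); added edges (7,3,s); (7,10,s); result: nodes: 1:C, 3:C, 5:C, 7:N, 10:N edges: (3,7,s); (7,3,s); (7,10,s); (10,1,d); (10,5,s); (10,7,s)
final:
nodes: 1:C, 3:C, 5:C, 7:N, 10:N
edges: (3,7,s); (7,3,s); (7,10,s); (10,1,d); (10,5,s); (10,7,s)


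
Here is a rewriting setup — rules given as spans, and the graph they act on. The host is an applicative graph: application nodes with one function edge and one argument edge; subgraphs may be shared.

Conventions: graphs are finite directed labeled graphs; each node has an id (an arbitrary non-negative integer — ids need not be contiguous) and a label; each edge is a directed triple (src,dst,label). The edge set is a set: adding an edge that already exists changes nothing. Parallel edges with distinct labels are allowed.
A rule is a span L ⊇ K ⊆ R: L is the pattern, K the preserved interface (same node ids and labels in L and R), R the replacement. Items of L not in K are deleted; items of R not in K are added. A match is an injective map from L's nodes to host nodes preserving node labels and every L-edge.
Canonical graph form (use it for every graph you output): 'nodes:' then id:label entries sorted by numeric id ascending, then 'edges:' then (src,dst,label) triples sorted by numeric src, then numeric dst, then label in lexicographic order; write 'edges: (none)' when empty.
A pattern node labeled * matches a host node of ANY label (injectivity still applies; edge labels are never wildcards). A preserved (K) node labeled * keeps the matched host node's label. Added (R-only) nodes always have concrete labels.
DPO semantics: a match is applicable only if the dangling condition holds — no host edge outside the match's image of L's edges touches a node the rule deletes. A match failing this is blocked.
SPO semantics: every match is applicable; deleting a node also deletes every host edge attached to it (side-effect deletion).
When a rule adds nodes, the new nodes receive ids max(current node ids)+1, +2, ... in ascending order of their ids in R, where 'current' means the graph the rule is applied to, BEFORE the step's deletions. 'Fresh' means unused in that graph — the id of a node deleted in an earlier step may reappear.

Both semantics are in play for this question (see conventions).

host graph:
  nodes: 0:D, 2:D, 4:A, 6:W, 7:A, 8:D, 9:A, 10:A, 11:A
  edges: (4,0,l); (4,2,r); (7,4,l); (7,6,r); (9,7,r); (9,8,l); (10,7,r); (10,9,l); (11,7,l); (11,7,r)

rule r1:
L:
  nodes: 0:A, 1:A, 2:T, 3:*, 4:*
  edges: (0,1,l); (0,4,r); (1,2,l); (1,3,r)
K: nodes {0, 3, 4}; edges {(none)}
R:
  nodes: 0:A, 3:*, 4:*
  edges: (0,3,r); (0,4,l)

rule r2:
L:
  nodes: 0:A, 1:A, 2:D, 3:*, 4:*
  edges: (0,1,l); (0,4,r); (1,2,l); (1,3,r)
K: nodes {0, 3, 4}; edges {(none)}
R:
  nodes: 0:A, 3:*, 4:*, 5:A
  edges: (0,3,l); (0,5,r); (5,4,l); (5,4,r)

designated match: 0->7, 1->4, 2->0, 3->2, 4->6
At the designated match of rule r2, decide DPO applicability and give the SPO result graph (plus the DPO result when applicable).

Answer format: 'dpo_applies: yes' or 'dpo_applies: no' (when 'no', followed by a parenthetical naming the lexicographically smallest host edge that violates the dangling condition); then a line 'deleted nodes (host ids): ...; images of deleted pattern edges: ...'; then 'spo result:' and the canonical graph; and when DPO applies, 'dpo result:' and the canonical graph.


dpo_applies: yes
deleted nodes (host ids): 0, 4; images of deleted pattern edges: (4,0,l); (4,2,r); (7,4,l); (7,6,r)
spo result:
nodes: 2:D, 6:W, 7:A, 8:D, 9:A, 10:A, 11:A, 12:A
edges: (7,2,l); (7,12,r); (9,7,r); (9,8,l); (10,7,r); (10,9,l); (11,7,l); (11,7,r); (12,6,l); (12,6,r)
dpo result:
nodes: 2:D, 6:W, 7:A, 8:D, 9:A, 10:A, 11:A, 12:A
edges: (7,2,l); (7,12,r); (9,7,r); (9,8,l); (10,7,r); (10,9,l); (11,7,l); (11,7,r); (12,6,l); (12,6,r)


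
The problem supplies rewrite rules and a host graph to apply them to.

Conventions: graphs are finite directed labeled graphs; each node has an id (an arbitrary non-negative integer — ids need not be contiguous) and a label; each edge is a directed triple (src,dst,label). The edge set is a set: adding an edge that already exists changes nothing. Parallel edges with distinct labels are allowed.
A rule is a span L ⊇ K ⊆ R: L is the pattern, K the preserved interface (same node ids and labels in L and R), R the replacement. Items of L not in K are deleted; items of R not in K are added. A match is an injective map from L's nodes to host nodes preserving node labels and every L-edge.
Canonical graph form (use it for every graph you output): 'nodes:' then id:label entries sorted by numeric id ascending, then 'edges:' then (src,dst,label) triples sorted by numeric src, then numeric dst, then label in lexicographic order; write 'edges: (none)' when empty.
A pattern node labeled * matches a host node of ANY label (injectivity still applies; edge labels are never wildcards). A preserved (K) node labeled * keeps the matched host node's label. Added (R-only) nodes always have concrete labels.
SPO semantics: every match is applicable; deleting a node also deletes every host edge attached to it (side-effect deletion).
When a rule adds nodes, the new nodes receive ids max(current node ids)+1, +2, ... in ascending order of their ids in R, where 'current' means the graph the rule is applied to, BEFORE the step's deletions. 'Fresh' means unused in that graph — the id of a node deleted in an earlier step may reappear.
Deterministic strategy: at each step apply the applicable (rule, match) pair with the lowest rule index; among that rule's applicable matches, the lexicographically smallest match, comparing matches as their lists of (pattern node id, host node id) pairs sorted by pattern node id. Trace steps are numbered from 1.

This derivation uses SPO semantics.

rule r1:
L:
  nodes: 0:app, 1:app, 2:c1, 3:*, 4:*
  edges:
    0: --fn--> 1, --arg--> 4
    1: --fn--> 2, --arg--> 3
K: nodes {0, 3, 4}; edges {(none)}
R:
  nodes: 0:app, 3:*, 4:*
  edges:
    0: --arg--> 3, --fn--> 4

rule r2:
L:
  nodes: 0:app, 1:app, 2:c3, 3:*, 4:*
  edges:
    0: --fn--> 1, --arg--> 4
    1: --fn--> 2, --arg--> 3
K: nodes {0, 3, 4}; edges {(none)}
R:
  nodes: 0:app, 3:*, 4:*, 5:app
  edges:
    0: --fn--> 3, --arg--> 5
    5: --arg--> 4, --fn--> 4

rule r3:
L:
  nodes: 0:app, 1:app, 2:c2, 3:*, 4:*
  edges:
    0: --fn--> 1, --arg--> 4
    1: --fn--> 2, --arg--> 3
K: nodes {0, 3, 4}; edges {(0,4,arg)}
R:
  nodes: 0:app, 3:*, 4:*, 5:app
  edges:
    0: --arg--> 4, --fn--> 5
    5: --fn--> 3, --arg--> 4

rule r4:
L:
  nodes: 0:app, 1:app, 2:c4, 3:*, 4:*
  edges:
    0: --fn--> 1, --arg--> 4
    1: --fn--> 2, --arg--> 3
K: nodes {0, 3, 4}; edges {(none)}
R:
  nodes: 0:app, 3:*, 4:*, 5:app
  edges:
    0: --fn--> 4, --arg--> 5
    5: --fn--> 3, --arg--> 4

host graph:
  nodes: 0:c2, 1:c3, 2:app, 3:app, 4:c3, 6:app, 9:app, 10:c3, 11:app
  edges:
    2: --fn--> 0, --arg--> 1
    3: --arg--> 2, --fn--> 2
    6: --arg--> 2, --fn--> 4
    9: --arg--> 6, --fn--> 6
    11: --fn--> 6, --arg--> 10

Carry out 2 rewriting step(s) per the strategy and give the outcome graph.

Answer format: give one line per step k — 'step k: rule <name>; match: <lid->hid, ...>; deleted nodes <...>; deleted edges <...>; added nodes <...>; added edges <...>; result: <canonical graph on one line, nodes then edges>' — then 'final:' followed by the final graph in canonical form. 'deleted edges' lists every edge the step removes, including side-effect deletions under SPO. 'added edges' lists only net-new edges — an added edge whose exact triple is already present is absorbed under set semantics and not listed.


step 1: rule r2; match: 0->11, 1->6, 2->4, 3->2, 4->10; deleted nodes 4, 6; deleted edges (6,2,arg); (6,4,fn); (9,6,arg); (9,6,fn); (11,6,fn); (11,10,arg); added nodes 12; added edges (11,2,fn); (11,12,arg); (12,10,arg); (12,10,fn); result: nodes: 0:c2, 1:c3, 2:app, 3:app, 9:app, 10:c3, 11:app, 12:app edges: (2,0,fn); (2,1,arg); (3,2,arg); (3,2,fn); (11,2,fn); (11,12,arg); (12,10,arg); (12,10,fn)
step 2: rule r3; match: 0->11, 1->2, 2->0, 3->1, 4->12; deleted nodes 0, 2; deleted edges (2,0,fn); (2,1,arg); (3,2,arg); (3,2,fn); (11,2,fn); added nodes 13; added edges (11,13,fn); (13,1,fn); (13,12,arg); result: nodes: 1:c3, 3:app, 9:app, 10:c3, 11:app, 12:app, 13:app edges: (11,12,arg); (11,13,fn); (12,10,arg); (12,10,fn); (13,1,fn); (13,12,arg)
final:
nodes: 1:c3, 3:app, 9:app, 10:c3, 11:app, 12:app, 13:app
edges: (11,12,arg); (11,13,fn); (12,10,arg); (12,10,fn); (13,1,fn); (13,12,arg)


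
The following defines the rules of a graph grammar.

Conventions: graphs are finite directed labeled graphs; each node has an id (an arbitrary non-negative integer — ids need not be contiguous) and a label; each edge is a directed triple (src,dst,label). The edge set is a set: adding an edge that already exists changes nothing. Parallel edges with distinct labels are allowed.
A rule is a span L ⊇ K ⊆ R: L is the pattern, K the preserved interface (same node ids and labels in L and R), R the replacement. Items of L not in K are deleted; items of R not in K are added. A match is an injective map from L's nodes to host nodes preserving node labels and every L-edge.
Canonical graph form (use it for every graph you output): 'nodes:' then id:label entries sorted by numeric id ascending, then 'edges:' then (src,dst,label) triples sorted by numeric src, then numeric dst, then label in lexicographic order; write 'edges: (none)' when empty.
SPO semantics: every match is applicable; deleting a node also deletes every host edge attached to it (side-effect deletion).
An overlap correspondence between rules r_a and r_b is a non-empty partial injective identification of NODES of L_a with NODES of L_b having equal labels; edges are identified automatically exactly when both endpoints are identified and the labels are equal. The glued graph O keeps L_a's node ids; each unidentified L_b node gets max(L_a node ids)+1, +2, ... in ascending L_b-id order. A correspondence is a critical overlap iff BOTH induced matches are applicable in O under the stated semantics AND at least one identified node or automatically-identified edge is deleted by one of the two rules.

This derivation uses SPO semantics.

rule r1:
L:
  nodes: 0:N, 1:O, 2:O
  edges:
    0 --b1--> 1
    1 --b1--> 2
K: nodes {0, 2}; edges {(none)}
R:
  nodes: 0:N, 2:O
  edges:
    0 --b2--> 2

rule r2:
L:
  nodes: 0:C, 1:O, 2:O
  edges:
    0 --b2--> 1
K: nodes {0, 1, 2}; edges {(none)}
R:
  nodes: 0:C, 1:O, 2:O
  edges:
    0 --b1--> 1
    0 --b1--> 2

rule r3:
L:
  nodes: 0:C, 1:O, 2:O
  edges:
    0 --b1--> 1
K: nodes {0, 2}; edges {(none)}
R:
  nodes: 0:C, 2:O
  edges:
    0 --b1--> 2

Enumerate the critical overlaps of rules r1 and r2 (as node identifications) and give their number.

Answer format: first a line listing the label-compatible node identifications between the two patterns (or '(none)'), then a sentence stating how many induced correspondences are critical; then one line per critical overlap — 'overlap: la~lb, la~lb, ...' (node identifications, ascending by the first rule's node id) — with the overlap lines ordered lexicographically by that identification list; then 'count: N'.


label-compatible node identifications between L(r1) and L(r2): 1~1, 1~2, 2~1, 2~2
4 of the induced correspondences are critical overlaps of r1 and r2.
overlap: 1~1
overlap: 1~1, 2~2
overlap: 1~2
overlap: 1~2, 2~1
count: 4


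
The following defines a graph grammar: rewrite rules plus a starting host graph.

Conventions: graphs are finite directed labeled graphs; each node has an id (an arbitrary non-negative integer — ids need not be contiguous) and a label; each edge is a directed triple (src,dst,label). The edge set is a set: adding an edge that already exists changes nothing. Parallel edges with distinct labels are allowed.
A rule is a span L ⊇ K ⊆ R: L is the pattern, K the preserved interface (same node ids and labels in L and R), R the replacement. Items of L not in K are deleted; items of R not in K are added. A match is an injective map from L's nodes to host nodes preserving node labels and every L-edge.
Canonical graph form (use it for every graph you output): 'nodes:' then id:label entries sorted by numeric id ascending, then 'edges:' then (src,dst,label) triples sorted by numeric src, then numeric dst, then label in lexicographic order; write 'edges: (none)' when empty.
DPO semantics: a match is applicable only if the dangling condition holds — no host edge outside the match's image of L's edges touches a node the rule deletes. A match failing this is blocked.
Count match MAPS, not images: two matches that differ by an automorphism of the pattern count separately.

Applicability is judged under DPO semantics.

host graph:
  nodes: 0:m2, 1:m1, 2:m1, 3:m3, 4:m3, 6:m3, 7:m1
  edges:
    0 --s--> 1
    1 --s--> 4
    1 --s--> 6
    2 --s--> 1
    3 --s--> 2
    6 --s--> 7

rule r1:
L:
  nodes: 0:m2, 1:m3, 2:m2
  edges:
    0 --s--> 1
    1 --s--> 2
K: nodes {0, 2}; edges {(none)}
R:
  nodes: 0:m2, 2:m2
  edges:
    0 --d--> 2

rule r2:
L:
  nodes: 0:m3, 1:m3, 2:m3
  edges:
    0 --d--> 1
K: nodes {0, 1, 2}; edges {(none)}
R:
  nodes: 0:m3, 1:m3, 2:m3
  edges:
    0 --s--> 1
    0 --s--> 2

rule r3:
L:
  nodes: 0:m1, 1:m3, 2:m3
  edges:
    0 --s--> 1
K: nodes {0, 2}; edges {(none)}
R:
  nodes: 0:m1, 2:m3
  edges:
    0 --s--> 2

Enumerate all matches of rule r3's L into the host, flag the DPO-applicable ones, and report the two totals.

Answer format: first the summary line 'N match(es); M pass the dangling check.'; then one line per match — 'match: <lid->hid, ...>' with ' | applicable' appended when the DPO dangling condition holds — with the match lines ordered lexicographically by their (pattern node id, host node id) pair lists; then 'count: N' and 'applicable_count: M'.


4 match(es); 2 pass the dangling check.
match: 0->1, 1->4, 2->3 | applicable
match: 0->1, 1->4, 2->6 | applicable
match: 0->1, 1->6, 2->3
match: 0->1, 1->6, 2->4
count: 4
applicable_count: 2


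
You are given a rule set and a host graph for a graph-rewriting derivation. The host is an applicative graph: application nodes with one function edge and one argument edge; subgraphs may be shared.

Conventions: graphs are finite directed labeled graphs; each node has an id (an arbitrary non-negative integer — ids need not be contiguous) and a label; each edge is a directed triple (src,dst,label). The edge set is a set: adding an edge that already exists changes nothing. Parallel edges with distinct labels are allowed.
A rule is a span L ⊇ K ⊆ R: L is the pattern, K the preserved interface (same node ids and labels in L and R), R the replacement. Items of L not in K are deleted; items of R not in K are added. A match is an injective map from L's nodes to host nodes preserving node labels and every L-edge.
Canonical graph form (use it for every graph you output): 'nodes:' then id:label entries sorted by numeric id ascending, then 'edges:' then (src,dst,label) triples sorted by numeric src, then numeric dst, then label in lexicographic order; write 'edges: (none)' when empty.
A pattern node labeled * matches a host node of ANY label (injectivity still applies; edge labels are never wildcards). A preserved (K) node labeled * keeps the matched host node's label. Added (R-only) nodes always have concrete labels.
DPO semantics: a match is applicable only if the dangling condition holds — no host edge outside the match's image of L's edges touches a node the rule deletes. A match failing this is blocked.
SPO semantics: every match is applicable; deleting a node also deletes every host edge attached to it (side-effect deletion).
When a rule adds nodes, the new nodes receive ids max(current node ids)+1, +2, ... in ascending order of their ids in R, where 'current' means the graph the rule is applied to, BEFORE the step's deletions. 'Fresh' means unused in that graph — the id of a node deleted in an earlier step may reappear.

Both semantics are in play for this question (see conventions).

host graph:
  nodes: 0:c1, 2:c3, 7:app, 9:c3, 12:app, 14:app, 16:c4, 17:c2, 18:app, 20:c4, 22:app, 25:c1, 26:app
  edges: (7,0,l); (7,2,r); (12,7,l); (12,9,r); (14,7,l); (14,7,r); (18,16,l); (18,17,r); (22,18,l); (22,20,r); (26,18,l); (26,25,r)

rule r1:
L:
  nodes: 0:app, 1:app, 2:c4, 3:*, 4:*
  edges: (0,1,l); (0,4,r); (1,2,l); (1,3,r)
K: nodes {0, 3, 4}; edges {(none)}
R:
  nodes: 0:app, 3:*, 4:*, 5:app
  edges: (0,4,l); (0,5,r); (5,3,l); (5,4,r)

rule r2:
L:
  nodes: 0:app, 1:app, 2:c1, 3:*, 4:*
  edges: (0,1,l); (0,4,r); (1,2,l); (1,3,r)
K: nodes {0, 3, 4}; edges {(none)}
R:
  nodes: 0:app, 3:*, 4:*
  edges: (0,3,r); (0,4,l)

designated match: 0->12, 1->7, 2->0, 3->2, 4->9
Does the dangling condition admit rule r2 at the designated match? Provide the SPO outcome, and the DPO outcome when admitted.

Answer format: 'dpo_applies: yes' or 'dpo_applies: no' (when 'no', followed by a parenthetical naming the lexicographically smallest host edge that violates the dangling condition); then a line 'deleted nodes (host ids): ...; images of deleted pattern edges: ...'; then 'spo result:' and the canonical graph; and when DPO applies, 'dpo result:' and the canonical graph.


dpo_applies: no
(the rule deletes node 7, which keeps host edge (14,7,l) outside the match image — the dangling condition fails, DPO blocks; SPO proceeds and side-deletes such edges)
deleted nodes (host ids): 0, 7; images of deleted pattern edges: (7,0,l); (7,2,r); (12,7,l); (12,9,r)
spo result:
nodes: 2:c3, 9:c3, 12:app, 14:app, 16:c4, 17:c2, 18:app, 20:c4, 22:app, 25:c1, 26:app
edges: (12,2,r); (12,9,l); (18,16,l); (18,17,r); (22,18,l); (22,20,r); (26,18,l); (26,25,r)
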